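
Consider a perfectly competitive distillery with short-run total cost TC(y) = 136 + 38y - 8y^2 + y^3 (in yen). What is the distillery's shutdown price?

Short-run supply begins at min AVC. From VC = 38y - 8y^2 + y^3, AVC = 38 - 8y + y^2.
dAVC/dy = -8 + 2y = 0 gives y = 4. min AVC = 38 - 8·4 + 4^2 = 22.
For P < ¥22 the firm produces nothing.

¥22 per unit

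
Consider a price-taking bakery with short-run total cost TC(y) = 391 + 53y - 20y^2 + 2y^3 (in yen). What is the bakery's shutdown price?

Short-run supply begins at min AVC. From VC = 53y - 20y^2 + 2y^3, AVC = 53 - 20y + 2y^2.
dAVC/dy = -20 + 4y = 0 gives y = 5. min AVC = 53 - 20·5 + 2·5^2 = 3.
For P < ¥3 the firm produces nothing.

¥3 per unit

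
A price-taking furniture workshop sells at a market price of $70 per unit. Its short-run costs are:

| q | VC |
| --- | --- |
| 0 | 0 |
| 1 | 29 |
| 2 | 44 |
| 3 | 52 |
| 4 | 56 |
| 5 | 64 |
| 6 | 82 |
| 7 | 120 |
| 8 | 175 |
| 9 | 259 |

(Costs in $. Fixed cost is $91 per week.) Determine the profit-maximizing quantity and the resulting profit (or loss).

Tabulate TR − TC: q=0: -91; q=1: -50; q=2: 5; q=3: 67; q=4: 133; q=5: 195; q=6: 247; q=7: 279; q=8: 294; q=9: 280.
Profit is maximized at q = 8. AVC there is 175/8 = $21.88 ≤ P, so producing beats shutting down (which would give -$91).

q = 8; profit = $294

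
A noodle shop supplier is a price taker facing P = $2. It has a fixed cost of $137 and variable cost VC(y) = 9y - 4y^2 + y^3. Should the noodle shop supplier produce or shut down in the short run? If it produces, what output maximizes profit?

Shut down

Strip out fixed cost: VC = 9y - 4y^2 + y^3. Then AVC = 9 - 4y + y^2 and MC = 9 - 8y + 3y^2.
AVC hits its minimum where MC = AVC, at y = 2, giving min AVC = 9 - 4·2 + 2^2 = $5.
Since P = $2 < min AVC = $5, price fails to cover variable cost at any output.
Shutting down limits the loss to fixed cost, $137.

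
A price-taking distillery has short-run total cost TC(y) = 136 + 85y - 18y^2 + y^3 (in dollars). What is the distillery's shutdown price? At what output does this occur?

$4 per unit, at y = 9

The firm shuts down when price falls below the minimum of average variable cost. AVC = VC/y = 85 - 18y + y^2.
At the minimum of AVC, MC = AVC. MC = 85 - 36y + 3y^2; setting MC = AVC gives 2y^2 - 18y = 0, so y = 9. min AVC = 4.
The firm shuts down for any P below $4.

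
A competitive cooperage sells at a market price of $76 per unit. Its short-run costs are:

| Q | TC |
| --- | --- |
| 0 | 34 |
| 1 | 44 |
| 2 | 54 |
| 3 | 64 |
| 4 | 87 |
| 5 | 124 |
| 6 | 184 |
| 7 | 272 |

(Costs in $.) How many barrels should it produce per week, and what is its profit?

Profit at each row (π = 76Q − TC): Q=0: -34; Q=1: 32; Q=2: 98; Q=3: 164; Q=4: 217; Q=5: 256; Q=6: 272; Q=7: 260.
Profit is maximized at Q = 6. AVC there is 150/6 = $25 ≤ P, so producing beats shutting down (which would give -$34).

Q = 6; profit = $272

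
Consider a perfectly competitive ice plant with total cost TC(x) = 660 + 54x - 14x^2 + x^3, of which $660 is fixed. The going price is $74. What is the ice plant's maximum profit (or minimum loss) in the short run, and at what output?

Profit = -$60 at x = 10

AVC = 54 - 14x + x^2; min AVC = $5 at x = 7. Since P = $74 ≥ min AVC, the firm produces.
With MC = 54 - 28x + 3x^2, P = MC on the upward-sloping part at x* = 10.
TR = 74·10 = 740. TC = 660 + 140 = 800. Profit = 740 − 800 = -$60.
Shutting down would mean losing the fixed cost of $660, so operating at a loss of $60 is better by $600.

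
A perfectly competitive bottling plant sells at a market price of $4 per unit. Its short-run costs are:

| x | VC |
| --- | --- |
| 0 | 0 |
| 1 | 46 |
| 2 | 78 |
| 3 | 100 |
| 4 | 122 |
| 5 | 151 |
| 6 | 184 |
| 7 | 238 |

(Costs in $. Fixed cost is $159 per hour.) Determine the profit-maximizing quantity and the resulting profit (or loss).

x = 0 (shut down); profit = -$159

Profit at each row (π = 4x − TC): x=0: -159; x=1: -201; x=2: -229; x=3: -247; x=4: -265; x=5: -290; x=6: -319; x=7: -369.
Profit is highest at x = 0. Equivalently, the lowest AVC in the table is 151/5 ≈ $30.20 at x = 5, and P = $4 falls below it — price never covers variable cost, so the firm shuts down and loses only its fixed cost.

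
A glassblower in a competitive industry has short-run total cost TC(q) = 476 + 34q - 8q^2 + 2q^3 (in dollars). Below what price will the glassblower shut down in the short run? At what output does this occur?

The firm shuts down when price falls below the minimum of average variable cost. AVC = VC/q = 34 - 8q + 2q^2.
dAVC/dq = -8 + 4q = 0 gives q = 2. min AVC = 34 - 8·2 + 2·2^2 = 26.
The firm shuts down for any P below $26.

$26 per unit, at q = 2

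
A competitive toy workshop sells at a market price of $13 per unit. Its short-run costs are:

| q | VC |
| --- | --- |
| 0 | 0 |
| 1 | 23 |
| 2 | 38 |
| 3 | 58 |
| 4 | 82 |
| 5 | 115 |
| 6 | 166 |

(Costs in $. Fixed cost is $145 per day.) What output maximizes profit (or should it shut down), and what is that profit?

Tabulate TR − TC: q=0: -145; q=1: -155; q=2: -157; q=3: -164; q=4: -175; q=5: -195; q=6: -233.
Profit is highest at q = 0. Equivalently, the lowest AVC in the table is 38/2 ≈ $19 at q = 2, and P = $13 falls below it — price never covers variable cost, so the firm shuts down and loses only its fixed cost.

q = 0 (shut down); profit = -$145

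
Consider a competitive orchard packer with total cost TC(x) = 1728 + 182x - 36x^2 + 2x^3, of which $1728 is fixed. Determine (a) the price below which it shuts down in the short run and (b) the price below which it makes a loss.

Shutdown price = min AVC. AVC = 182 - 36x + 2x^2, with vertex at x = 9 and minimum $20.
ATC = 1728/x + 182 - 36x + 2x^2. Setting dATC/dx = −1728/x^2 − 36 + 4x = 0 gives x = 12 (since 4·12^3 − 36·12^2 = 1728).
min ATC = 1728/12 + 182 − 36·12 + 2·12^2 = $182. That is the break-even price.
Between these two prices the firm operates at a loss; above $182 it earns a profit.

Shutdown price = $20; break-even price = $182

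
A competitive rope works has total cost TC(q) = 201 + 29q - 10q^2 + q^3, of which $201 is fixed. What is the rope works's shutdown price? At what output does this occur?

$4 per unit, at q = 5

The shutdown price is the minimum of AVC. VC = 29q - 10q^2 + q^3, so AVC = 29 - 10q + q^2.
At the minimum of AVC, MC = AVC. MC = 29 - 20q + 3q^2; setting MC = AVC gives 2q^2 - 10q = 0, so q = 5. min AVC = 4.
The firm shuts down for any P below $4.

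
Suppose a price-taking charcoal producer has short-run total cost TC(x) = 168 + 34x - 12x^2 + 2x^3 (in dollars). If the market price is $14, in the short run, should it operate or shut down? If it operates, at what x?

From TC, MC = TC'(x) = 34 - 24x + 6x^2 and AVC = VC/x = 34 - 12x + 2x^2.
AVC is minimized where dAVC/dx = -12 + 4x = 0, at x = 3; min AVC = 34 - 12·3 + 2·3^2 = $16.
P = $14 lies below min AVC = $16; no output level covers variable cost.
The firm minimizes its loss by shutting down and losing only its fixed cost of $168.

Shut down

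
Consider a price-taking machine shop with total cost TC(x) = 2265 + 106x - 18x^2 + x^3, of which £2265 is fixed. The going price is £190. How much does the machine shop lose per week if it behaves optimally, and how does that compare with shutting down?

Profit = -£305 at x = 14

AVC = 106 - 18x + x^2; min AVC = £25 at x = 9. Since P = £190 ≥ min AVC, the firm produces.
MC = 106 - 36x + 3x^2. Setting P = MC and taking the root on the rising branch gives x* = 14.
TR = 190·14 = 2660. TC = 2265 + 700 = 2965. Profit = 2660 − 2965 = -£305.
That loss of £305 beats the £2265 the firm would lose by shutting down; producing recovers £1960 of fixed cost.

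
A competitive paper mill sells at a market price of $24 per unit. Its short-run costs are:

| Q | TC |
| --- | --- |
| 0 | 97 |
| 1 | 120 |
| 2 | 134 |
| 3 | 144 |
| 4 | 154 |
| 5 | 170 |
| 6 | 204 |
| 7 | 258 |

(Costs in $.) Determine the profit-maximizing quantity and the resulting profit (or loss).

Tabulate TR − TC: Q=0: -97; Q=1: -96; Q=2: -86; Q=3: -72; Q=4: -58; Q=5: -50; Q=6: -60; Q=7: -90.
Profit is maximized at Q = 5. AVC there is 73/5 = $14.60 ≤ P, so producing beats shutting down (which would give -$97).

Q = 5; profit = -$50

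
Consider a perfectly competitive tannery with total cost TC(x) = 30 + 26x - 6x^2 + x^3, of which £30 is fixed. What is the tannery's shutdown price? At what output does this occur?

The firm shuts down when price falls below the minimum of average variable cost. AVC = VC/x = 26 - 6x + x^2.
At the minimum of AVC, MC = AVC. MC = 26 - 12x + 3x^2; setting MC = AVC gives 2x^2 - 6x = 0, so x = 3. min AVC = 17.
So the shutdown price is £17.

£17 per unit, at x = 3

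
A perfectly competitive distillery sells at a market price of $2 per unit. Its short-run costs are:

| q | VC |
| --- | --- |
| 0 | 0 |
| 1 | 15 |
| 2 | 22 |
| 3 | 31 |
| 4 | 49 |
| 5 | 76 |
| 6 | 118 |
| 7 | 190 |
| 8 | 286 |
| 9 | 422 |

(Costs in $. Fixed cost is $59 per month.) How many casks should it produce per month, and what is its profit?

q = 0 (shut down); profit = -$59

Tabulate TR − TC: q=0: -59; q=1: -72; q=2: -77; q=3: -84; q=4: -100; q=5: -125; q=6: -165; q=7: -235; q=8: -329; q=9: -463.
Profit is highest at q = 0. Equivalently, the lowest AVC in the table is 31/3 ≈ $10.33 at q = 3, and P = $2 falls below it — price never covers variable cost, so the firm shuts down and loses only its fixed cost.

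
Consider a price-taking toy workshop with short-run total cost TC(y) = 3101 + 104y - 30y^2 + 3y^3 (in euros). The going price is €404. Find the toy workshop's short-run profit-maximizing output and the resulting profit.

Profit = -€101 at y = 10

AVC = 104 - 30y + 3y^2; min AVC = €29 at y = 5. Since P = €404 ≥ min AVC, the firm produces.
With MC = 104 - 60y + 9y^2, P = MC on the upward-sloping part at y* = 10.
TR = 404·10 = 4040. TC = 3101 + 1040 = 4141. Profit = 4040 − 4141 = -€101.
By producing, the firm covers all variable cost plus €3000 of fixed cost; shutting down would lose the full €3101.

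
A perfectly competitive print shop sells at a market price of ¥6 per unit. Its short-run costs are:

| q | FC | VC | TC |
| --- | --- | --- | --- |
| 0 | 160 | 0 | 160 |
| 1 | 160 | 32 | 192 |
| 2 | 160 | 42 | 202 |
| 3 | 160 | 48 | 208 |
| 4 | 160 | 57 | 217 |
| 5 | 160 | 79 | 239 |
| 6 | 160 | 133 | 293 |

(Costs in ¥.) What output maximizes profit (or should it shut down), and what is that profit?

Compute π = P·q − TC at each output: q=0: -160; q=1: -186; q=2: -190; q=3: -190; q=4: -193; q=5: -209; q=6: -257.
Profit is highest at q = 0. Equivalently, the lowest AVC in the table is 57/4 ≈ ¥14.25 at q = 4, and P = ¥6 falls below it — price never covers variable cost, so the firm shuts down and loses only its fixed cost.

q = 0 (shut down); profit = -¥160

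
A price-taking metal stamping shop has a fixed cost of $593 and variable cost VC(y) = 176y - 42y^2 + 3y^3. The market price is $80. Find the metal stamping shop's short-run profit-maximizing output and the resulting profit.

Profit = -$209 at y = 8

AVC = 176 - 42y + 3y^2; min AVC = $29 at y = 7. Since P = $80 ≥ min AVC, the firm produces.
With MC = 176 - 84y + 9y^2, P = MC on the upward-sloping part at y* = 8.
TR = 80·8 = 640. TC = 593 + 256 = 849. Profit = 640 − 849 = -$209.
That loss of $209 beats the $593 the firm would lose by shutting down; producing recovers $384 of fixed cost.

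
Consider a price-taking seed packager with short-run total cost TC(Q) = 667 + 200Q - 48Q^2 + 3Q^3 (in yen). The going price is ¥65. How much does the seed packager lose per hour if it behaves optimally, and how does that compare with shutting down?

AVC = 200 - 48Q + 3Q^2 has its minimum ¥8 at Q = 8; price ¥65 clears that bar, so the firm operates.
With MC = 200 - 96Q + 9Q^2, P = MC on the upward-sloping part at Q* = 9.
TR = 65·9 = 585. TC = 667 + 99 = 766. Profit = 585 − 766 = -¥181.
That loss of ¥181 beats the ¥667 the firm would lose by shutting down; producing recovers ¥486 of fixed cost.

Profit = -¥181 at Q = 9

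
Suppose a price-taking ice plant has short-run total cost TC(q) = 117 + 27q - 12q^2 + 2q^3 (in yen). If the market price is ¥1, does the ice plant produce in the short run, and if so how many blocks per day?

Strip out fixed cost: VC = 27q - 12q^2 + 2q^3. Then AVC = 27 - 12q + 2q^2 and MC = 27 - 24q + 6q^2.
AVC hits its minimum where MC = AVC, at q = 3, giving min AVC = 27 - 12·3 + 2·3^2 = ¥9.
P = ¥1 lies below min AVC = ¥9; no output level covers variable cost.
The firm minimizes its loss by shutting down and losing only its fixed cost of ¥117.

Shut down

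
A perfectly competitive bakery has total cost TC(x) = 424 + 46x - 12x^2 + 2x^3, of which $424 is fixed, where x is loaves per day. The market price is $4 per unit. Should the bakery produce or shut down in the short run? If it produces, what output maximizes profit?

Shut down

From TC, MC = TC'(x) = 46 - 24x + 6x^2 and AVC = VC/x = 46 - 12x + 2x^2.
The AVC parabola has its vertex at x = 12/4 = 3, where AVC = 46 - 12·3 + 2·3^2 = $28.
P = $4 lies below min AVC = $28; no output level covers variable cost.
Best response: produce nothing and absorb the $424 fixed cost.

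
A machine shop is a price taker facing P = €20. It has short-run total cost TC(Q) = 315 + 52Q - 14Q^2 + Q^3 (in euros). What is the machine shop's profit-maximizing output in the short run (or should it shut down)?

Strip out fixed cost: VC = 52Q - 14Q^2 + Q^3. Then AVC = 52 - 14Q + Q^2 and MC = 52 - 28Q + 3Q^2.
AVC hits its minimum where MC = AVC, at Q = 7, giving min AVC = 52 - 14·7 + 7^2 = €3.
P = €20 exceeds min AVC = €3, so the firm stays open.
P = MC gives 32 - 28Q + 3Q^2 = 0, with roots 4/3 and 8. Take the larger (rising MC): Q* = 8.
Check: AVC at Q = 8 is €4 ≤ P, so revenue covers variable cost.
Profit = P·Q − TC = 20·8 − 347 = -€187, a loss, but smaller than the €315 fixed cost the firm would lose by shutting down.

Produce at Q = 8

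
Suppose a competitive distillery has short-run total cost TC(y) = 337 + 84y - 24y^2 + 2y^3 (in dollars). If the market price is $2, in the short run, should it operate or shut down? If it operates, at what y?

From TC, MC = TC'(y) = 84 - 48y + 6y^2 and AVC = VC/y = 84 - 24y + 2y^2.
AVC is minimized where dAVC/dy = -24 + 4y = 0, at y = 6; min AVC = 84 - 24·6 + 2·6^2 = $12.
P = $2 lies below min AVC = $12; no output level covers variable cost.
The firm minimizes its loss by shutting down and losing only its fixed cost of $337.

Shut down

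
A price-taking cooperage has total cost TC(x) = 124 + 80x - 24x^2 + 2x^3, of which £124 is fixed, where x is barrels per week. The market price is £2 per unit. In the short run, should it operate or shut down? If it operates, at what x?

Shut down

From TC, MC = TC'(x) = 80 - 48x + 6x^2 and AVC = VC/x = 80 - 24x + 2x^2.
AVC hits its minimum where MC = AVC, at x = 6, giving min AVC = 80 - 24·6 + 2·6^2 = £8.
P = £2 lies below min AVC = £8; no output level covers variable cost.
Best response: produce nothing and absorb the £124 fixed cost.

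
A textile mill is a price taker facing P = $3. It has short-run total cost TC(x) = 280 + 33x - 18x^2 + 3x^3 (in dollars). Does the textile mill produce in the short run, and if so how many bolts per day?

From TC, MC = TC'(x) = 33 - 36x + 9x^2 and AVC = VC/x = 33 - 18x + 3x^2.
AVC hits its minimum where MC = AVC, at x = 3, giving min AVC = 33 - 18·3 + 3·3^2 = $6.
With P < min AVC ($3 < $6), every unit sold adds to the loss.
Shutting down limits the loss to fixed cost, $280.

Shut down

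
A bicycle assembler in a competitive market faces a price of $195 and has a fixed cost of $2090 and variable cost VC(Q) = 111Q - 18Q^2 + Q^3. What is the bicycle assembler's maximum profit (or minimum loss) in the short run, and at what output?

AVC = 111 - 18Q + Q^2; min AVC = $30 at Q = 9. Since P = $195 ≥ min AVC, the firm produces.
MC = 111 - 36Q + 3Q^2. Setting P = MC and taking the root on the rising branch gives Q* = 14.
TR = 195·14 = 2730. TC = 2090 + 770 = 2860. Profit = 2730 − 2860 = -$130.
Shutting down would mean losing the fixed cost of $2090, so operating at a loss of $130 is better by $1960.

Profit = -$130 at Q = 14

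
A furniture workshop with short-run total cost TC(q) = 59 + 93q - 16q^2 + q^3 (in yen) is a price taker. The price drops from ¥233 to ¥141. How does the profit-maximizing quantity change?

Output falls from 14 to 12

AVC = 93 - 16q + q^2, minimized at q = 8 where min AVC = ¥29. MC = 93 - 32q + 3q^2.
At P = ¥233 ≥ min AVC, set P = MC on the rising branch: q = 14.
At P = ¥141 ≥ min AVC, set P = MC: q = 12. The firm stays open but cuts output.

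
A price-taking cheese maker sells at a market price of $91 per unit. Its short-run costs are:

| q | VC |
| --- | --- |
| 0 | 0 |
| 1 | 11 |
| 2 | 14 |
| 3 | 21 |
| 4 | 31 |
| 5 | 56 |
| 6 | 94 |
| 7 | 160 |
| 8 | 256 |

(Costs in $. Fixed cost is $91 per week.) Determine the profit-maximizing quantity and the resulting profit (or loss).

q = 7; profit = $386

Compute π = P·q − TC at each output: q=0: -91; q=1: -11; q=2: 77; q=3: 161; q=4: 242; q=5: 308; q=6: 361; q=7: 386; q=8: 381.
Profit is maximized at q = 7. AVC there is 160/7 = $22.86 ≤ P, so producing beats shutting down (which would give -$91).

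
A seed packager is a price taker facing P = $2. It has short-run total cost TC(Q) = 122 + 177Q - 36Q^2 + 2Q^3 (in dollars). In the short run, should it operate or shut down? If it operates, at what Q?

Shut down

From TC, MC = TC'(Q) = 177 - 72Q + 6Q^2 and AVC = VC/Q = 177 - 36Q + 2Q^2.
The AVC parabola has its vertex at Q = 36/4 = 9, where AVC = 177 - 36·9 + 2·9^2 = $15.
With P < min AVC ($2 < $15), every unit sold adds to the loss.
The firm minimizes its loss by shutting down and losing only its fixed cost of $122.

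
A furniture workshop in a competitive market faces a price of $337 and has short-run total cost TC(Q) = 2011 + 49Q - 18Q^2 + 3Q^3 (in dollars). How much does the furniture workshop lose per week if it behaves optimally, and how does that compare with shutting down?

Profit = -$91 at Q = 8

AVC = 49 - 18Q + 3Q^2; min AVC = $22 at Q = 3. Since P = $337 ≥ min AVC, the firm produces.
With MC = 49 - 36Q + 9Q^2, P = MC on the upward-sloping part at Q* = 8.
TR = 337·8 = 2696. TC = 2011 + 776 = 2787. Profit = 2696 − 2787 = -$91.
By producing, the firm covers all variable cost plus $1920 of fixed cost; shutting down would lose the full $2011.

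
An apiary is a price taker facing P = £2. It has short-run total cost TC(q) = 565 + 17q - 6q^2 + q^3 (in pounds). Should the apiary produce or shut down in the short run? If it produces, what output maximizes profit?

Shut down

Strip out fixed cost: VC = 17q - 6q^2 + q^3. Then AVC = 17 - 6q + q^2 and MC = 17 - 12q + 3q^2.
AVC hits its minimum where MC = AVC, at q = 3, giving min AVC = 17 - 6·3 + 3^2 = £8.
With P < min AVC (£2 < £8), every unit sold adds to the loss.
Best response: produce nothing and absorb the £565 fixed cost.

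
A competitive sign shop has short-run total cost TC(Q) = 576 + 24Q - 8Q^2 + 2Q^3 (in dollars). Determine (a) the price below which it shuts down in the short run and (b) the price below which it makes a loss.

AVC = 24 - 8Q + 2Q^2; minimized at Q = 2, giving min AVC = $16. That is the shutdown price.
ATC = 576/Q + 24 - 8Q + 2Q^2. Setting dATC/dQ = −576/Q^2 − 8 + 4Q = 0 gives Q = 6 (since 4·6^3 − 8·6^2 = 576).
min ATC = 576/6 + 24 − 8·6 + 2·6^2 = $144. That is the break-even price.
For $16 ≤ P < $144 the firm produces at a loss; below $16 it shuts down.

Shutdown price = $16; break-even price = $144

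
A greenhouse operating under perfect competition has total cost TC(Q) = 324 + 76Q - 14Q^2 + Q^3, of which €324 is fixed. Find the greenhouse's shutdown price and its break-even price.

Shutdown price = €27; break-even price = €67

Shutdown price = min AVC. AVC = 76 - 14Q + Q^2, with vertex at Q = 7 and minimum €27.
ATC = 324/Q + 76 - 14Q + Q^2. Setting dATC/dQ = −324/Q^2 − 14 + 2Q = 0 gives Q = 9 (since 2·9^3 − 14·9^2 = 324).
min ATC = 324/9 + 76 − 14·9 + 9^2 = €67. That is the break-even price.
For €27 ≤ P < €67 the firm produces at a loss; below €27 it shuts down.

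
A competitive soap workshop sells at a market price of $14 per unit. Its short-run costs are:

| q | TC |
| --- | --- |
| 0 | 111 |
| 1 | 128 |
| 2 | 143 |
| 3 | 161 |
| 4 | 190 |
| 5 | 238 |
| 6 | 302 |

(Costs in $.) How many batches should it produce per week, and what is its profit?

Compute π = P·q − TC at each output: q=0: -111; q=1: -114; q=2: -115; q=3: -119; q=4: -134; q=5: -168; q=6: -218.
Profit is highest at q = 0. Equivalently, the lowest AVC in the table is 32/2 ≈ $16 at q = 2, and P = $14 falls below it — price never covers variable cost, so the firm shuts down and loses only its fixed cost.

q = 0 (shut down); profit = -$111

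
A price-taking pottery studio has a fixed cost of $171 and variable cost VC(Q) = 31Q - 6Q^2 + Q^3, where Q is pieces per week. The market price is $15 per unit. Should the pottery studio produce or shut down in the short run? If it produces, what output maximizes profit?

Variable cost is VC = 31Q - 6Q^2 + Q^3, so AVC = VC/Q = 31 - 6Q + Q^2 and MC = dTC/dQ = 31 - 12Q + 3Q^2.
AVC hits its minimum where MC = AVC, at Q = 3, giving min AVC = 31 - 6·3 + 3^2 = $22.
Since P = $15 < min AVC = $22, price fails to cover variable cost at any output.
Shutting down limits the loss to fixed cost, $171.

Shut down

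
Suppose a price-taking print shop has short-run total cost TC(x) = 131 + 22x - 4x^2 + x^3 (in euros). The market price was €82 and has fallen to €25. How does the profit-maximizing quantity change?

Output falls from 6 to 3

MC = 22 - 8x + 3x^2; the shutdown threshold is min AVC = €18 (at x = 2).
At P = €82 ≥ min AVC, set P = MC on the rising branch: x = 6.
At P = €25 ≥ min AVC, set P = MC: x = 3. The firm stays open but cuts output.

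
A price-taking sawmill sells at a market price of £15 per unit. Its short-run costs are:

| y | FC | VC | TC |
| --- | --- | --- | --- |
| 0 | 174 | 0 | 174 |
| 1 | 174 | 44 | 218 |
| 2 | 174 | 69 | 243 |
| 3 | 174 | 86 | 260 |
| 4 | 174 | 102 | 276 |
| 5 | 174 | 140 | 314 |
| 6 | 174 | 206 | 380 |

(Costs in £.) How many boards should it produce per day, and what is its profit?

Profit at each row (π = 15y − TC): y=0: -174; y=1: -203; y=2: -213; y=3: -215; y=4: -216; y=5: -239; y=6: -290.
Profit is highest at y = 0. Equivalently, the lowest AVC in the table is 102/4 ≈ £25.50 at y = 4, and P = £15 falls below it — price never covers variable cost, so the firm shuts down and loses only its fixed cost.

y = 0 (shut down); profit = -£174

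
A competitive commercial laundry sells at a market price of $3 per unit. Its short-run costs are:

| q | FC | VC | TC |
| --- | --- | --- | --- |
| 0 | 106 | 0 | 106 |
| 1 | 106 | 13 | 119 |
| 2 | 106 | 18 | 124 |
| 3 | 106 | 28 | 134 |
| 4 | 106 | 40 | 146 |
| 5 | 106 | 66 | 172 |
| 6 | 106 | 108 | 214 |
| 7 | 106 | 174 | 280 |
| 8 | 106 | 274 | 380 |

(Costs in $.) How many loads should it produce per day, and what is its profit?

q = 0 (shut down); profit = -$106

Tabulate TR − TC: q=0: -106; q=1: -116; q=2: -118; q=3: -125; q=4: -134; q=5: -157; q=6: -196; q=7: -259; q=8: -356.
Profit is highest at q = 0. Equivalently, the lowest AVC in the table is 18/2 ≈ $9 at q = 2, and P = $3 falls below it — price never covers variable cost, so the firm shuts down and loses only its fixed cost.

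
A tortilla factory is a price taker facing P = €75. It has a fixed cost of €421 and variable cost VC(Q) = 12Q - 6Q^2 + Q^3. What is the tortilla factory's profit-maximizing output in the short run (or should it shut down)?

Strip out fixed cost: VC = 12Q - 6Q^2 + Q^3. Then AVC = 12 - 6Q + Q^2 and MC = 12 - 12Q + 3Q^2.
The AVC parabola has its vertex at Q = 6/2 = 3, where AVC = 12 - 6·3 + 3^2 = €3.
Because €75 ≥ €3, revenue can cover variable cost; the firm operates.
Set P = MC: 75 = 12 - 12Q + 3Q^2 → -63 - 12Q + 3Q^2 = 0. The roots are Q = -3 and Q = 7; the profit-maximizing output is on the rising part of MC, so Q* = 7.
Check: AVC at Q = 7 is €19 ≤ P, so revenue covers variable cost.
Profit = P·Q − TC = 75·7 − 554 = -€29, a loss, but smaller than the €421 fixed cost the firm would lose by shutting down.

Produce at Q = 7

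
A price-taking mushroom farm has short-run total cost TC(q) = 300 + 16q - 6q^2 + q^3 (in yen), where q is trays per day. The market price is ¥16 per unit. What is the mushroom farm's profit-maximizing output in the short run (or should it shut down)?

Produce at q = 4

Strip out fixed cost: VC = 16q - 6q^2 + q^3. Then AVC = 16 - 6q + q^2 and MC = 16 - 12q + 3q^2.
The AVC parabola has its vertex at q = 6/2 = 3, where AVC = 16 - 6·3 + 3^2 = ¥7.
P = ¥16 exceeds min AVC = ¥7, so the firm stays open.
Solving P = MC: -12q + 3q^2 = 0 ⇒ q = 0 or 4. On the upward-sloping branch, q* = 4.
Check: AVC at q = 4 is ¥8 ≤ P, so revenue covers variable cost.
Profit = P·q − TC = 16·4 − 332 = -¥268, a loss, but smaller than the ¥300 fixed cost the firm would lose by shutting down.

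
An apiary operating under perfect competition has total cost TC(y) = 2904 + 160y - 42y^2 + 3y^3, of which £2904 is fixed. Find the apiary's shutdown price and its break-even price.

Shutdown price = £13; break-even price = £325

Shutdown price = min AVC. AVC = 160 - 42y + 3y^2, with vertex at y = 7 and minimum £13.
ATC = 2904/y + 160 - 42y + 3y^2. Setting dATC/dy = −2904/y^2 − 42 + 6y = 0 gives y = 11 (since 6·11^3 − 42·11^2 = 2904).
min ATC = 2904/11 + 160 − 42·11 + 3·11^2 = £325. That is the break-even price.
Between these two prices the firm operates at a loss; above £325 it earns a profit.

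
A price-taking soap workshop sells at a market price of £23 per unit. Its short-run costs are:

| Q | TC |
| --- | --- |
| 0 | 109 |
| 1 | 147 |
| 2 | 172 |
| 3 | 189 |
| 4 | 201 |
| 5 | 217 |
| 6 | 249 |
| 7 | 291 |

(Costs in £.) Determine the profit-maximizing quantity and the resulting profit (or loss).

Tabulate TR − TC: Q=0: -109; Q=1: -124; Q=2: -126; Q=3: -120; Q=4: -109; Q=5: -102; Q=6: -111; Q=7: -130.
Profit is maximized at Q = 5. AVC there is 108/5 = £21.60 ≤ P, so producing beats shutting down (which would give -£109).

Q = 5; profit = -£102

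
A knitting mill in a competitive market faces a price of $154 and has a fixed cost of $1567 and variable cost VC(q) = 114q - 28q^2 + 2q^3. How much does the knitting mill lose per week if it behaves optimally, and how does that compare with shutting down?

AVC = 114 - 28q + 2q^2 has its minimum $16 at q = 7; price $154 clears that bar, so the firm operates.
MC = 114 - 56q + 6q^2. Setting P = MC and taking the root on the rising branch gives q* = 10.
TR = 154·10 = 1540. TC = 1567 + 340 = 1907. Profit = 1540 − 1907 = -$367.
Shutting down would mean losing the fixed cost of $1567, so operating at a loss of $367 is better by $1200.

Profit = -$367 at q = 10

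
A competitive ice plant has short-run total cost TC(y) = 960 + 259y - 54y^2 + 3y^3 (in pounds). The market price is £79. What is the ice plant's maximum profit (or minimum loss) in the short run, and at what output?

Profit = -£360 at y = 10

AVC = 259 - 54y + 3y^2; min AVC = £16 at y = 9. Since P = £79 ≥ min AVC, the firm produces.
MC = 259 - 108y + 9y^2. Setting P = MC and taking the root on the rising branch gives y* = 10.
TR = 79·10 = 790. TC = 960 + 190 = 1150. Profit = 790 − 1150 = -£360.
That loss of £360 beats the £960 the firm would lose by shutting down; producing recovers £600 of fixed cost.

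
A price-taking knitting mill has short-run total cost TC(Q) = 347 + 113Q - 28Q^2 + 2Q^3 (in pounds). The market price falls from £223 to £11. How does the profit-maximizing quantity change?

AVC = 113 - 28Q + 2Q^2, minimized at Q = 7 where min AVC = £15. MC = 113 - 56Q + 6Q^2.
At P = £223 ≥ min AVC, set P = MC on the rising branch: Q = 11.
At P = £11 < min AVC = £15, price no longer covers variable cost at any output, so the firm shuts down: Q = 0.

Output falls from 11 to 0 (the firm shuts down)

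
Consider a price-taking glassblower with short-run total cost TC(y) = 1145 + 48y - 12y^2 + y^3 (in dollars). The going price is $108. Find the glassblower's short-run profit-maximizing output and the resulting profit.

Profit = -$345 at y = 10

AVC = 48 - 12y + y^2 has its minimum $12 at y = 6; price $108 clears that bar, so the firm operates.
With MC = 48 - 24y + 3y^2, P = MC on the upward-sloping part at y* = 10.
TR = 108·10 = 1080. TC = 1145 + 280 = 1425. Profit = 1080 − 1425 = -$345.
By producing, the firm covers all variable cost plus $800 of fixed cost; shutting down would lose the full $1145.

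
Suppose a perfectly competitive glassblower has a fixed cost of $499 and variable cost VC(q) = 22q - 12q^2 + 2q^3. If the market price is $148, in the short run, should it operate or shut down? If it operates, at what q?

From TC, MC = TC'(q) = 22 - 24q + 6q^2 and AVC = VC/q = 22 - 12q + 2q^2.
AVC is minimized where dAVC/dq = -12 + 4q = 0, at q = 3; min AVC = 22 - 12·3 + 2·3^2 = $4.
Because $148 ≥ $4, revenue can cover variable cost; the firm operates.
P = MC gives -126 - 24q + 6q^2 = 0, with roots -3 and 7. Take the larger (rising MC): q* = 7.
Check: AVC at q = 7 is $36 ≤ P, so revenue covers variable cost.
Profit = P·q − TC = 148·7 − 751 = $285.

Produce at q = 7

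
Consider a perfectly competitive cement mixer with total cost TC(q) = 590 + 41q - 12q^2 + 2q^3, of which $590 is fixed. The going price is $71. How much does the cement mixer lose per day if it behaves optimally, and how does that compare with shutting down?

AVC = 41 - 12q + 2q^2; min AVC = $23 at q = 3. Since P = $71 ≥ min AVC, the firm produces.
With MC = 41 - 24q + 6q^2, P = MC on the upward-sloping part at q* = 5.
TR = 71·5 = 355. TC = 590 + 155 = 745. Profit = 355 − 745 = -$390.
Shutting down would mean losing the fixed cost of $590, so operating at a loss of $390 is better by $200.

Profit = -$390 at q = 5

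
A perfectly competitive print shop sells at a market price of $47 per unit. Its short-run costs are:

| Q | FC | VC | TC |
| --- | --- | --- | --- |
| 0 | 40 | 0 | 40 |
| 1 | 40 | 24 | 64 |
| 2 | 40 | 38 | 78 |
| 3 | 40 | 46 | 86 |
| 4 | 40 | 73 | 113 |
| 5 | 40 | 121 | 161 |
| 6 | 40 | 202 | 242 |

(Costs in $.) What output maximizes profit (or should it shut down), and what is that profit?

Compute π = P·Q − TC at each output: Q=0: -40; Q=1: -17; Q=2: 16; Q=3: 55; Q=4: 75; Q=5: 74; Q=6: 40.
Profit is maximized at Q = 4. AVC there is 73/4 = $18.25 ≤ P, so producing beats shutting down (which would give -$40).

Q = 4; profit = $75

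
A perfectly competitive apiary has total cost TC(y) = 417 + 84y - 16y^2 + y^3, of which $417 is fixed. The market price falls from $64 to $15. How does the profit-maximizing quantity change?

AVC = 84 - 16y + y^2, minimized at y = 8 where min AVC = $20. MC = 84 - 32y + 3y^2.
With P = $64 above the shutdown price, P = MC gives y = 10.
At P = $15 < min AVC = $20, price no longer covers variable cost at any output, so the firm shuts down: y = 0.

Output falls from 10 to 0 (the firm shuts down)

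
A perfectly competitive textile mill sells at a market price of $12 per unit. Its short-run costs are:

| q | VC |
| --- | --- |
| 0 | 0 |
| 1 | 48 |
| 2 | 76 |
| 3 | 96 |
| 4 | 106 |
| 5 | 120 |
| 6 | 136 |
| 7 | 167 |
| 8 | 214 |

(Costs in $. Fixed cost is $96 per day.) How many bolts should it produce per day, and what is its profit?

Profit at each row (π = 12q − TC): q=0: -96; q=1: -132; q=2: -148; q=3: -156; q=4: -154; q=5: -156; q=6: -160; q=7: -179; q=8: -214.
Profit is highest at q = 0. Equivalently, the lowest AVC in the table is 136/6 ≈ $22.67 at q = 6, and P = $12 falls below it — price never covers variable cost, so the firm shuts down and loses only its fixed cost.

q = 0 (shut down); profit = -$96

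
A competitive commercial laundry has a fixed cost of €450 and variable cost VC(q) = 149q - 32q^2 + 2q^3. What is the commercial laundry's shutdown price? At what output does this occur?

Short-run supply begins at min AVC. From VC = 149q - 32q^2 + 2q^3, AVC = 149 - 32q + 2q^2.
dAVC/dq = -32 + 4q = 0 gives q = 8. min AVC = 149 - 32·8 + 2·8^2 = 21.
The firm shuts down for any P below €21.

€21 per unit, at q = 8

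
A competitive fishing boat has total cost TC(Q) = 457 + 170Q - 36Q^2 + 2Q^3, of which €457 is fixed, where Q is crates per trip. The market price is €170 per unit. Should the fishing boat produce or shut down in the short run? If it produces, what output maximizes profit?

Produce at Q = 12

From TC, MC = TC'(Q) = 170 - 72Q + 6Q^2 and AVC = VC/Q = 170 - 36Q + 2Q^2.
The AVC parabola has its vertex at Q = 36/4 = 9, where AVC = 170 - 36·9 + 2·9^2 = €8.
P = €170 exceeds min AVC = €8, so the firm stays open.
Set P = MC: 170 = 170 - 72Q + 6Q^2 → -72Q + 6Q^2 = 0. The roots are Q = 0 and Q = 12; the profit-maximizing output is on the rising part of MC, so Q* = 12.
Check: AVC at Q = 12 is €26 ≤ P, so revenue covers variable cost.
Profit = P·Q − TC = 170·12 − 769 = €1271.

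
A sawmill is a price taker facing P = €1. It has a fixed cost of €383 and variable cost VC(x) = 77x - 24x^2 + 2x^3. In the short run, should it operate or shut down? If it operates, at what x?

Strip out fixed cost: VC = 77x - 24x^2 + 2x^3. Then AVC = 77 - 24x + 2x^2 and MC = 77 - 48x + 6x^2.
The AVC parabola has its vertex at x = 24/4 = 6, where AVC = 77 - 24·6 + 2·6^2 = €5.
With P < min AVC (€1 < €5), every unit sold adds to the loss.
Shutting down limits the loss to fixed cost, €383.

Shut down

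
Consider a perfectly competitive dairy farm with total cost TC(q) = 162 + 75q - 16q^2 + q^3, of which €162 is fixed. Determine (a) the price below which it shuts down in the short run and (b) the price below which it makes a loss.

Shutdown price = €11; break-even price = €30

AVC = 75 - 16q + q^2; minimized at q = 8, giving min AVC = €11. That is the shutdown price.
ATC = 162/q + 75 - 16q + q^2. Setting dATC/dq = −162/q^2 − 16 + 2q = 0 gives q = 9 (since 2·9^3 − 16·9^2 = 162).
min ATC = 162/9 + 75 − 16·9 + 9^2 = €30. That is the break-even price.
Between these two prices the firm operates at a loss; above €30 it earns a profit.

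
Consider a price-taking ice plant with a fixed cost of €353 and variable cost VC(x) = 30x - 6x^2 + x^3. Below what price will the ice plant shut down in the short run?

The firm shuts down when price falls below the minimum of average variable cost. AVC = VC/x = 30 - 6x + x^2.
dAVC/dx = -6 + 2x = 0 gives x = 3. min AVC = 30 - 6·3 + 3^2 = 21.
For P < €21 the firm produces nothing.

€21 per unit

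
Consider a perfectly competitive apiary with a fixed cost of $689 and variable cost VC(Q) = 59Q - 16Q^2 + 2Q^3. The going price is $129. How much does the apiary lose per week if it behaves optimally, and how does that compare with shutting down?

Profit = -$101 at Q = 7

AVC = 59 - 16Q + 2Q^2 has its minimum $27 at Q = 4; price $129 clears that bar, so the firm operates.
MC = 59 - 32Q + 6Q^2. Setting P = MC and taking the root on the rising branch gives Q* = 7.
TR = 129·7 = 903. TC = 689 + 315 = 1004. Profit = 903 − 1004 = -$101.
Shutting down would mean losing the fixed cost of $689, so operating at a loss of $101 is better by $588.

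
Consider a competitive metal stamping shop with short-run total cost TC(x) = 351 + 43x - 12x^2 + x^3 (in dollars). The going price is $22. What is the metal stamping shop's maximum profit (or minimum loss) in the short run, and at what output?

Profit = -$253 at x = 7

AVC = 43 - 12x + x^2 has its minimum $7 at x = 6; price $22 clears that bar, so the firm operates.
MC = 43 - 24x + 3x^2. Setting P = MC and taking the root on the rising branch gives x* = 7.
TR = 22·7 = 154. TC = 351 + 56 = 407. Profit = 154 − 407 = -$253.
Shutting down would mean losing the fixed cost of $351, so operating at a loss of $253 is better by $98.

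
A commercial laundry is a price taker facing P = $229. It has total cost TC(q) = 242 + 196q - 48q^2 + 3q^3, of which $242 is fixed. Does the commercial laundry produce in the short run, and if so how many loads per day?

Produce at q = 11

From TC, MC = TC'(q) = 196 - 96q + 9q^2 and AVC = VC/q = 196 - 48q + 3q^2.
The AVC parabola has its vertex at q = 48/6 = 8, where AVC = 196 - 48·8 + 3·8^2 = $4.
Since P = $229 ≥ min AVC = $4, price covers variable cost and the firm should produce.
P = MC gives -33 - 96q + 9q^2 = 0, with roots -1/3 and 11. Take the larger (rising MC): q* = 11.
Check: AVC at q = 11 is $31 ≤ P, so revenue covers variable cost.
Profit = P·q − TC = 229·11 − 583 = $1936.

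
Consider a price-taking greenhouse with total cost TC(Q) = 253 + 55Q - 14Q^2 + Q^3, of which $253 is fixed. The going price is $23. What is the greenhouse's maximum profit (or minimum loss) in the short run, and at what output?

AVC = 55 - 14Q + Q^2 has its minimum $6 at Q = 7; price $23 clears that bar, so the firm operates.
With MC = 55 - 28Q + 3Q^2, P = MC on the upward-sloping part at Q* = 8.
TR = 23·8 = 184. TC = 253 + 56 = 309. Profit = 184 − 309 = -$125.
That loss of $125 beats the $253 the firm would lose by shutting down; producing recovers $128 of fixed cost.

Profit = -$125 at Q = 8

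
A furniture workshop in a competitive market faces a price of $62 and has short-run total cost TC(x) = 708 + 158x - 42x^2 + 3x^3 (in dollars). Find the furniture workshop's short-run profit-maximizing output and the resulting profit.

Profit = -$324 at x = 8

AVC = 158 - 42x + 3x^2 has its minimum $11 at x = 7; price $62 clears that bar, so the firm operates.
MC = 158 - 84x + 9x^2. Setting P = MC and taking the root on the rising branch gives x* = 8.
TR = 62·8 = 496. TC = 708 + 112 = 820. Profit = 496 − 820 = -$324.
That loss of $324 beats the $708 the firm would lose by shutting down; producing recovers $384 of fixed cost.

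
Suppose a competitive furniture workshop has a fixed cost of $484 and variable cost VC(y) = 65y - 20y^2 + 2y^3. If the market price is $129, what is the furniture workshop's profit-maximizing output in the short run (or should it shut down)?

Produce at y = 8

Variable cost is VC = 65y - 20y^2 + 2y^3, so AVC = VC/y = 65 - 20y + 2y^2 and MC = dTC/dy = 65 - 40y + 6y^2.
AVC is minimized where dAVC/dy = -20 + 4y = 0, at y = 5; min AVC = 65 - 20·5 + 2·5^2 = $15.
Because $129 ≥ $15, revenue can cover variable cost; the firm operates.
P = MC gives -64 - 40y + 6y^2 = 0, with roots -4/3 and 8. Take the larger (rising MC): y* = 8.
Check: AVC at y = 8 is $33 ≤ P, so revenue covers variable cost.
Profit = P·y − TC = 129·8 − 748 = $284.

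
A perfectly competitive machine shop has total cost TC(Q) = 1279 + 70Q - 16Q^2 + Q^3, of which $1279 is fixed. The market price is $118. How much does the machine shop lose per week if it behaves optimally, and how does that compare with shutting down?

AVC = 70 - 16Q + Q^2 has its minimum $6 at Q = 8; price $118 clears that bar, so the firm operates.
With MC = 70 - 32Q + 3Q^2, P = MC on the upward-sloping part at Q* = 12.
TR = 118·12 = 1416. TC = 1279 + 264 = 1543. Profit = 1416 − 1543 = -$127.
That loss of $127 beats the $1279 the firm would lose by shutting down; producing recovers $1152 of fixed cost.

Profit = -$127 at Q = 12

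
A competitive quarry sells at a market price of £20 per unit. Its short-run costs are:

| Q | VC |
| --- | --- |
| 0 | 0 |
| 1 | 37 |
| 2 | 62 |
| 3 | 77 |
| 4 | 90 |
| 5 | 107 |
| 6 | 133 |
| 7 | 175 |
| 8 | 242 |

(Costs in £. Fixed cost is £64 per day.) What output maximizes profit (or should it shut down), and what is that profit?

Tabulate TR − TC: Q=0: -64; Q=1: -81; Q=2: -86; Q=3: -81; Q=4: -74; Q=5: -71; Q=6: -77; Q=7: -99; Q=8: -146.
Profit is highest at Q = 0. Equivalently, the lowest AVC in the table is 107/5 ≈ £21.40 at Q = 5, and P = £20 falls below it — price never covers variable cost, so the firm shuts down and loses only its fixed cost.

Q = 0 (shut down); profit = -£64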